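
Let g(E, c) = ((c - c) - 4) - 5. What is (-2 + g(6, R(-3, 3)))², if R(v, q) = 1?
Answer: 121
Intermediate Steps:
g(E, c) = -9 (g(E, c) = (0 - 4) - 5 = -4 - 5 = -9)
(-2 + g(6, R(-3, 3)))² = (-2 - 9)² = (-11)² = 121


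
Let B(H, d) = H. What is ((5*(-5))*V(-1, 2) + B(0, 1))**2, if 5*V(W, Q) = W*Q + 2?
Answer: 0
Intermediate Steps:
V(W, Q) = 2/5 + Q*W/5 (V(W, Q) = (W*Q + 2)/5 = (Q*W + 2)/5 = (2 + Q*W)/5 = 2/5 + Q*W/5)
((5*(-5))*V(-1, 2) + B(0, 1))**2 = ((5*(-5))*(2/5 + (1/5)*2*(-1)) + 0)**2 = (-25*(2/5 - 2/5) + 0)**2 = (-25*0 + 0)**2 = (0 + 0)**2 = 0**2 = 0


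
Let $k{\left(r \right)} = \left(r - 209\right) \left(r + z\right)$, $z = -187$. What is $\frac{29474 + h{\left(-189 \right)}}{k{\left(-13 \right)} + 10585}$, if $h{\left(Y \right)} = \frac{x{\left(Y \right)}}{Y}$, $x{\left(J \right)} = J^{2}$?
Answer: $\frac{5857}{10997} \approx 0.5326$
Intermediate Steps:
$h{\left(Y \right)} = Y$ ($h{\left(Y \right)} = \frac{Y^{2}}{Y} = Y$)
$k{\left(r \right)} = \left(-209 + r\right) \left(-187 + r\right)$ ($k{\left(r \right)} = \left(r - 209\right) \left(r - 187\right) = \left(-209 + r\right) \left(-187 + r\right)$)
$\frac{29474 + h{\left(-189 \right)}}{k{\left(-13 \right)} + 10585} = \frac{29474 - 189}{\left(39083 + \left(-13\right)^{2} - -5148\right) + 10585} = \frac{29285}{\left(39083 + 169 + 5148\right) + 10585} = \frac{29285}{44400 + 10585} = \frac{29285}{54985} = 29285 \cdot \frac{1}{54985} = \frac{5857}{10997}$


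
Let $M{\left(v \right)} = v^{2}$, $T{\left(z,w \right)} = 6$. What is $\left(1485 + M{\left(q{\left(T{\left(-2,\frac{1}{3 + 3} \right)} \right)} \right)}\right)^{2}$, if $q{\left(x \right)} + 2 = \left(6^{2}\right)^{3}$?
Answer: $4737575375401034401$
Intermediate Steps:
$q{\left(x \right)} = 46654$ ($q{\left(x \right)} = -2 + \left(6^{2}\right)^{3} = -2 + 36^{3} = -2 + 46656 = 46654$)
$\left(1485 + M{\left(q{\left(T{\left(-2,\frac{1}{3 + 3} \right)} \right)} \right)}\right)^{2} = \left(1485 + 46654^{2}\right)^{2} = \left(1485 + 2176595716\right)^{2} = 2176597201^{2} = 4737575375401034401$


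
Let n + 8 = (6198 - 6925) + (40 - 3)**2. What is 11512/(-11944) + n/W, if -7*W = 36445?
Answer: -59070289/54412385 ≈ -1.0856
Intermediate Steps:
W = -36445/7 (W = -1/7*36445 = -36445/7 ≈ -5206.4)
n = 634 (n = -8 + ((6198 - 6925) + (40 - 3)**2) = -8 + (-727 + 37**2) = -8 + (-727 + 1369) = -8 + 642 = 634)
11512/(-11944) + n/W = 11512/(-11944) + 634/(-36445/7) = 11512*(-1/11944) + 634*(-7/36445) = -1439/1493 - 4438/36445 = -59070289/54412385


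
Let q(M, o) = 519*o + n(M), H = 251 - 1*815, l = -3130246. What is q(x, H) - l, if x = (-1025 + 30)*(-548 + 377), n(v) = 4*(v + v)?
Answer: 4198690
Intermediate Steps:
n(v) = 8*v (n(v) = 4*(2*v) = 8*v)
x = 170145 (x = -995*(-171) = 170145)
H = -564 (H = 251 - 815 = -564)
q(M, o) = 8*M + 519*o (q(M, o) = 519*o + 8*M = 8*M + 519*o)
q(x, H) - l = (8*170145 + 519*(-564)) - 1*(-3130246) = (1361160 - 292716) + 3130246 = 1068444 + 3130246 = 4198690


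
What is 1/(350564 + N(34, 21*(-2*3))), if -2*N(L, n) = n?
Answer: 1/350627 ≈ 2.8520e-6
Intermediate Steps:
N(L, n) = -n/2
1/(350564 + N(34, 21*(-2*3))) = 1/(350564 - 21*(-2*3)/2) = 1/(350564 - 21*(-6)/2) = 1/(350564 - ½*(-126)) = 1/(350564 + 63) = 1/350627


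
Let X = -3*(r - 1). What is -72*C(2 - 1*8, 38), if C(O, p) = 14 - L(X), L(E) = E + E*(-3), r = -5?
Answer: -3600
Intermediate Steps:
X = 18 (X = -3*(-5 - 1) = -3*(-6) = 18)
L(E) = -2*E (L(E) = E - 3*E = -2*E)
C(O, p) = 50 (C(O, p) = 14 - (-2)*18 = 14 - 1*(-36) = 14 + 36 = 50)
-72*C(2 - 1*8, 38) = -72*50 = -3600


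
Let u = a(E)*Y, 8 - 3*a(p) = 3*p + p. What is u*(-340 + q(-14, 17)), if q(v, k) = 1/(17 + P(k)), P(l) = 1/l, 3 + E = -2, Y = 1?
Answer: -460054/145 ≈ -3172.8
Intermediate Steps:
E = -5 (E = -3 - 2 = -5)
a(p) = 8/3 - 4*p/3 (a(p) = 8/3 - (3*p + p)/3 = 8/3 - 4*p/3)
q(v, k) = 1/(17 + 1/k)
u = 28/3 (u = (8/3 - 4/3*(-5))*1 = (8/3 + 20/3)*1 = (28/3)*1 = 28/3 ≈ 9.3333)
u*(-340 + q(-14, 17)) = 28*(-340 + 17/(1 + 17*17))/3 = 28*(-340 + 17/(1 + 289))/3 = 28*(-340 + 17/290)/3 = (28/3)*(-98583/290) = -460054/145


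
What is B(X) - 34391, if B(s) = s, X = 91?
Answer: -34300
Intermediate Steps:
B(X) - 34391 = 91 - 34391 = -34300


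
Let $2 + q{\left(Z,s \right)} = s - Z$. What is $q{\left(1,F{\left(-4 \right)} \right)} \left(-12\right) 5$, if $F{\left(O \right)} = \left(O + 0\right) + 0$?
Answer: $420$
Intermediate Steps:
$F{\left(O \right)} = O$ ($F{\left(O \right)} = O + 0 = O$)
$q{\left(Z,s \right)} = -2 + s - Z$ ($q{\left(Z,s \right)} = -2 - \left(Z - s\right) = -2 + s - Z$)
$q{\left(1,F{\left(-4 \right)} \right)} \left(-12\right) 5 = \left(-2 - 4 - 1\right) \left(-12\right) 5 = \left(-7\right) \left(-12\right) 5 = 84 \cdot 5 = 420$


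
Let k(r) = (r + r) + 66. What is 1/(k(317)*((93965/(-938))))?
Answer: -67/4698250 ≈ -1.4261e-5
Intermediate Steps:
k(r) = 66 + 2*r (k(r) = 2*r + 66 = 66 + 2*r)
1/(k(317)*((93965/(-938)))) = 1/((66 + 2*317)*((93965/(-938)))) = 1/((66 + 634)*((93965*(-1/938)))) = 1/(700*(-93965/938)) = (1/700)*(-938/93965) = -67/4698250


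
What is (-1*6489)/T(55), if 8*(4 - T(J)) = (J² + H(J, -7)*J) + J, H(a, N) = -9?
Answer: 17304/851 ≈ 20.334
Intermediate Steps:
T(J) = 4 + J - J²/8 (T(J) = 4 - ((J² - 9*J) + J)/8 = 4 - (J² - 8*J)/8 = 4 + (J - J²/8) = 4 + J - J²/8)
(-1*6489)/T(55) = (-1*6489)/(4 + 55 - ⅛*55²) = -6489/(4 + 55 - ⅛*3025) = -6489/(4 + 55 - 3025/8) = -6489/(-2553/8) = -6489*(-8/2553) = 17304/851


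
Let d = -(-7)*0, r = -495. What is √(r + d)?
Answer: 3*I*√55 ≈ 22.249*I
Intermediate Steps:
d = 0 (d = -1*0 = 0)
√(r + d) = √(-495 + 0) = √(-495) = 3*I*√55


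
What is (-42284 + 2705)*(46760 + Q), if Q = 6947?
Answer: -2125669353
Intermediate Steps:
(-42284 + 2705)*(46760 + Q) = (-42284 + 2705)*(46760 + 6947) = -39579*53707 = -2125669353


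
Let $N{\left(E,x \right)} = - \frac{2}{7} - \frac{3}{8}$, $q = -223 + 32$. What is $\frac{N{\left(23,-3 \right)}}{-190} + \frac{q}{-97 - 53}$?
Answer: $\frac{203779}{159600} \approx 1.2768$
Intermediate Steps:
$q = -191$
$N{\left(E,x \right)} = - \frac{37}{56}$ ($N{\left(E,x \right)} = \left(-2\right) \frac{1}{7} - \frac{3}{8} = - \frac{2}{7} - \frac{3}{8} = - \frac{37}{56}$)
$\frac{N{\left(23,-3 \right)}}{-190} + \frac{q}{-97 - 53} = - \frac{37}{56 \left(-190\right)} - \frac{191}{-97 - 53} = \left(- \frac{37}{56}\right) \left(- \frac{1}{190}\right) - \frac{191}{-150} = \frac{37}{10640} - - \frac{191}{150} = \frac{37}{10640} + \frac{191}{150} = \frac{203779}{159600}$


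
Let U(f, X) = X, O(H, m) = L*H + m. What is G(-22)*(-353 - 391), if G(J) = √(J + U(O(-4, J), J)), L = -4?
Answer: -1488*I*√11 ≈ -4935.1*I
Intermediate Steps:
O(H, m) = m - 4*H (O(H, m) = -4*H + m = m - 4*H)
G(J) = √2*√J (G(J) = √(J + J) = √(2*J) = √2*√J)
G(-22)*(-353 - 391) = (√2*√(-22))*(-353 - 391) = (√2*(I*√22))*(-744) = (2*I*√11)*(-744) = -1488*I*√11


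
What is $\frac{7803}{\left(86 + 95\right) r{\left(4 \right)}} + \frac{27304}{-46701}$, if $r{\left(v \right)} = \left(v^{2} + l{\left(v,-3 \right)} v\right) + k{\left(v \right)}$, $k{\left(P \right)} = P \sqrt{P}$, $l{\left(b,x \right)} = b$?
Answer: $\frac{166726943}{338115240} \approx 0.49311$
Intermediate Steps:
$k{\left(P \right)} = P^{\frac{3}{2}}$
$r{\left(v \right)} = v^{\frac{3}{2}} + 2 v^{2}$ ($r{\left(v \right)} = \left(v^{2} + v v\right) + v^{\frac{3}{2}} = \left(v^{2} + v^{2}\right) + v^{\frac{3}{2}} = 2 v^{2} + v^{\frac{3}{2}} = v^{\frac{3}{2}} + 2 v^{2}$)
$\frac{7803}{\left(86 + 95\right) r{\left(4 \right)}} + \frac{27304}{-46701} = \frac{7803}{\left(86 + 95\right) \left(4^{\frac{3}{2}} + 2 \cdot 4^{2}\right)} + \frac{27304}{-46701} = \frac{7803}{181 \left(8 + 2 \cdot 16\right)} + 27304 \left(- \frac{1}{46701}\right) = \frac{7803}{181 \left(8 + 32\right)} - \frac{27304}{46701} = \frac{7803}{181 \cdot 40} - \frac{27304}{46701} = \frac{7803}{7240} - \frac{27304}{46701} = \frac{166726943}{338115240}$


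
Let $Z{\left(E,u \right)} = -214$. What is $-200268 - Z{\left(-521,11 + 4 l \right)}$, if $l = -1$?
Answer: $-200054$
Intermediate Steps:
$-200268 - Z{\left(-521,11 + 4 l \right)} = -200268 - -214 = -200268 + 214 = -200054$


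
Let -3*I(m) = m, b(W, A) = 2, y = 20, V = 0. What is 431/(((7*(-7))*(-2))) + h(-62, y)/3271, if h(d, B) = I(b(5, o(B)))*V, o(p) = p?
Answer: 431/98 ≈ 4.3980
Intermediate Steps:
I(m) = -m/3
h(d, B) = 0 (h(d, B) = -1/3*2*0 = -2/3*0 = 0)
431/(((7*(-7))*(-2))) + h(-62, y)/3271 = 431/(((7*(-7))*(-2))) + 0/3271 = 431/((-49*(-2))) + 0*(1/3271) = 431/98 + 0 = 431/98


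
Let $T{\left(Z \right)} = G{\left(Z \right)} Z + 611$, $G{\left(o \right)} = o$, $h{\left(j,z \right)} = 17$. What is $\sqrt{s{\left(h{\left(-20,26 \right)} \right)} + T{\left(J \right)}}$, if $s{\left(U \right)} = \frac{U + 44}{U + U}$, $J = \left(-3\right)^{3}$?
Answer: $\frac{3 \sqrt{172346}}{34} \approx 36.63$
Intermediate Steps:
$J = -27$
$s{\left(U \right)} = \frac{44 + U}{2 U}$
$T{\left(Z \right)} = 611 + Z^{2}$ ($T{\left(Z \right)} = Z Z + 611 = Z^{2} + 611 = 611 + Z^{2}$)
$\sqrt{s{\left(h{\left(-20,26 \right)} \right)} + T{\left(J \right)}} = \sqrt{\frac{44 + 17}{2 \cdot 17} + \left(611 + \left(-27\right)^{2}\right)} = \sqrt{\frac{1}{2} \cdot \frac{1}{17} \cdot 61 + \left(611 + 729\right)} = \sqrt{\frac{61}{34} + 1340} = \sqrt{\frac{45621}{34}} = \frac{3 \sqrt{172346}}{34}$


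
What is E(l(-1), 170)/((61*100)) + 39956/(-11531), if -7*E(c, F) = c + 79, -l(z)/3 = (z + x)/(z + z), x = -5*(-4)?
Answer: -682944313/196949480 ≈ -3.4676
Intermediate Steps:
x = 20
l(z) = -3*(20 + z)/(2*z) (l(z) = -3*(z + 20)/(z + z) = -3*(20 + z)/(2*z))
E(c, F) = -79/7 - c/7 (E(c, F) = -(c + 79)/7 = -(79 + c)/7 = -79/7 - c/7)
E(l(-1), 170)/((61*100)) + 39956/(-11531) = (-79/7 - (-3/2 - 30/(-1))/7)/((61*100)) + 39956/(-11531) = (-79/7 - (-3/2 - 30*(-1))/7)/6100 + 39956*(-1/11531) = (-79/7 - (-3/2 + 30)/7)*(1/6100) - 39956/11531 = (-79/7 - 1/7*57/2)*(1/6100) - 39956/11531 = (-79/7 - 57/14)*(1/6100) - 39956/11531 = -215/14*1/6100 - 39956/11531 = -43/17080 - 39956/11531 = -682944313/196949480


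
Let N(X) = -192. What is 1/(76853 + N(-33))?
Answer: 1/76661 ≈ 1.3044e-5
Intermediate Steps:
1/(76853 + N(-33)) = 1/(76853 - 192) = 1/76661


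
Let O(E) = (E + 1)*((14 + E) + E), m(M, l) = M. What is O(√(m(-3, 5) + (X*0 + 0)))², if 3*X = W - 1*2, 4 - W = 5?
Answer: -704 + 256*I*√3 ≈ -704.0 + 443.4*I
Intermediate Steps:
W = -1 (W = 4 - 1*5 = 4 - 5 = -1)
X = -1 (X = (-1 - 1*2)/3 = (-1 - 2)/3 = (⅓)*(-3) = -1)
O(E) = (1 + E)*(14 + 2*E)
O(√(m(-3, 5) + (X*0 + 0)))² = (14 + 2*(√(-3 + (-1*0 + 0)))² + 16*√(-3 + (-1*0 + 0)))² = (14 + 2*(√(-3 + (0 + 0)))² + 16*√(-3 + (0 + 0)))² = (14 + 2*(√(-3 + 0))² + 16*√(-3 + 0))² = (14 + 2*(√(-3))² + 16*√(-3))² = (14 + 2*(I*√3)² + 16*(I*√3))² = (14 + 2*(-3) + 16*I*√3)² = (14 - 6 + 16*I*√3)² = (8 + 16*I*√3)²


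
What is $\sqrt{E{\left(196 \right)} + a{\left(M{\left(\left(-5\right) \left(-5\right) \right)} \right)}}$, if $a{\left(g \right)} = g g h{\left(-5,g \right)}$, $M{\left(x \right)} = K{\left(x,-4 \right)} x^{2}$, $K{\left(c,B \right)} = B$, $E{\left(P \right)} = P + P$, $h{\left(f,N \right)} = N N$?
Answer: $2 \sqrt{9765625000098} \approx 6.25 \cdot 10^{6}$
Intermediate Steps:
$h{\left(f,N \right)} = N^{2}$
$E{\left(P \right)} = 2 P$
$M{\left(x \right)} = - 4 x^{2}$
$a{\left(g \right)} = g^{4}$ ($a{\left(g \right)} = g g g^{2} = g^{2} g^{2} = g^{4}$)
$\sqrt{E{\left(196 \right)} + a{\left(M{\left(\left(-5\right) \left(-5\right) \right)} \right)}} = \sqrt{2 \cdot 196 + \left(- 4 \left(\left(-5\right) \left(-5\right)\right)^{2}\right)^{4}} = \sqrt{392 + \left(- 4 \cdot 25^{2}\right)^{4}} = \sqrt{392 + \left(\left(-4\right) 625\right)^{4}} = \sqrt{392 + \left(-2500\right)^{4}} = \sqrt{392 + 39062500000000} = \sqrt{39062500000392} = 2 \sqrt{9765625000098}$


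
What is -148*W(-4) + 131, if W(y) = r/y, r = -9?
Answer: -202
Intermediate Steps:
W(y) = -9/y
-148*W(-4) + 131 = -(-1332)/(-4) + 131 = -(-1332)*(-1)/4 + 131 = -148*9/4 + 131 = -333 + 131 = -202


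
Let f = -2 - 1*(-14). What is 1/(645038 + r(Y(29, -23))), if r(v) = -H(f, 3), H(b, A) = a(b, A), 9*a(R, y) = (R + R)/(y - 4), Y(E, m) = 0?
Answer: 3/1935122 ≈ 1.5503e-6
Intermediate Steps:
a(R, y) = 2*R/(9*(-4 + y)) (a(R, y) = ((R + R)/(y - 4))/9 = ((2*R)/(-4 + y))/9 = (2*R/(-4 + y))/9 = 2*R/(9*(-4 + y)))
f = 12 (f = -2 + 14 = 12)
H(b, A) = 2*b/(9*(-4 + A))
r(v) = 8/3 (r(v) = -2*12/(9*(-4 + 3)) = -2*12/(9*(-1)) = -2*12*(-1)/9 = -1*(-8/3) = 8/3)
1/(645038 + r(Y(29, -23))) = 1/(645038 + 8/3) = 1/(1935122/3) = 3/1935122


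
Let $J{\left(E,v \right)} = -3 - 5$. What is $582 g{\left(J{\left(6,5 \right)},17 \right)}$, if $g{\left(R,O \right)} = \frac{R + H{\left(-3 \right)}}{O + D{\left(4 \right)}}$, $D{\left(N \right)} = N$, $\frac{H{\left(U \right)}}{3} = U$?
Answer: $- \frac{3298}{7} \approx -471.14$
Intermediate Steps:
$H{\left(U \right)} = 3 U$
$J{\left(E,v \right)} = -8$ ($J{\left(E,v \right)} = -3 - 5 = -8$)
$g{\left(R,O \right)} = \frac{-9 + R}{4 + O}$ ($g{\left(R,O \right)} = \frac{R + 3 \left(-3\right)}{O + 4} = \frac{R - 9}{4 + O} = \frac{-9 + R}{4 + O}$)
$582 g{\left(J{\left(6,5 \right)},17 \right)} = 582 \frac{-9 - 8}{4 + 17} = 582 \cdot \frac{1}{21} \left(-17\right) = 582 \left(- \frac{17}{21}\right) = - \frac{3298}{7}$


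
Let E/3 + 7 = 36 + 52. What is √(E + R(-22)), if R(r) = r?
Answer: √221 ≈ 14.866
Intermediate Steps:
E = 243 (E = -21 + 3*(36 + 52) = -21 + 3*88 = -21 + 264 = 243)
√(E + R(-22)) = √(243 - 22) = √221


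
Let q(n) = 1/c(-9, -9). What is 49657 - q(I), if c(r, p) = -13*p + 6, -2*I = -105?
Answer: 6107810/123 ≈ 49657.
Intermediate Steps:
I = 105/2 (I = -½*(-105) = 105/2 ≈ 52.500)
c(r, p) = 6 - 13*p
q(n) = 1/123 (q(n) = 1/(6 - 13*(-9)) = 1/(6 + 117) = 1/123)
49657 - q(I) = 49657 - 1*1/123 = 49657 - 1/123 = 6107810/123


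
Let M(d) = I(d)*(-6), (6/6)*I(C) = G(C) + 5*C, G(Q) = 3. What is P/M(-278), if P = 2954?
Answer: 1477/4161 ≈ 0.35496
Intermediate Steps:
I(C) = 3 + 5*C
M(d) = -18 - 30*d (M(d) = (3 + 5*d)*(-6) = -18 - 30*d)
P/M(-278) = 2954/(-18 - 30*(-278)) = 2954/(-18 + 8340) = 2954/8322 = 2954*(1/8322) = 1477/4161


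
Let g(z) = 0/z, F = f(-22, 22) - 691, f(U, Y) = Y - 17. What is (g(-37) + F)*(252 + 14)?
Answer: -182476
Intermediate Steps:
f(U, Y) = -17 + Y
F = -686 (F = (-17 + 22) - 691 = 5 - 691 = -686)
g(z) = 0
(g(-37) + F)*(252 + 14) = (0 - 686)*(252 + 14) = -686*266 = -182476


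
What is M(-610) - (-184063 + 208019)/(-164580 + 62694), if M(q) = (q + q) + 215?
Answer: -51185737/50943 ≈ -1004.8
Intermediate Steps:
M(q) = 215 + 2*q (M(q) = 2*q + 215 = 215 + 2*q)
M(-610) - (-184063 + 208019)/(-164580 + 62694) = (215 + 2*(-610)) - (-184063 + 208019)/(-164580 + 62694) = (215 - 1220) - 23956/(-101886) = -1005 - 23956*(-1)/101886 = -1005 - 1*(-11978/50943) = -1005 + 11978/50943 = -51185737/50943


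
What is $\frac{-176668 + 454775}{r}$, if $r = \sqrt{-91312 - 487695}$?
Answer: $- \frac{278107 i \sqrt{579007}}{579007} \approx - 365.49 i$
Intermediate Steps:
$r = i \sqrt{579007}$ ($r = \sqrt{-579007} = i \sqrt{579007} \approx 760.92 i$)
$\frac{-176668 + 454775}{r} = \frac{-176668 + 454775}{i \sqrt{579007}} = 278107 \left(- \frac{i \sqrt{579007}}{579007}\right) = - \frac{278107 i \sqrt{579007}}{579007}$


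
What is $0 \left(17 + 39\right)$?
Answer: $0$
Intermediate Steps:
$0 \left(17 + 39\right) = 0 \cdot 56 = 0$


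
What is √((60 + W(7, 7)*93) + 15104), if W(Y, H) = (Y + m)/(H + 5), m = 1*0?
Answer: √60873/2 ≈ 123.36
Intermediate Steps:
m = 0
W(Y, H) = Y/(5 + H) (W(Y, H) = (Y + 0)/(H + 5) = Y/(5 + H))
√((60 + W(7, 7)*93) + 15104) = √((60 + (7/(5 + 7))*93) + 15104) = √((60 + (7/12)*93) + 15104) = √((60 + 217/4) + 15104) = √(457/4 + 15104) = √(60873/4) = √60873/2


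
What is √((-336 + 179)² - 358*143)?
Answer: I*√26545 ≈ 162.93*I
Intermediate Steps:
√((-336 + 179)² - 358*143) = √((-157)² - 51194) = √(24649 - 51194) = √(-26545) = I*√26545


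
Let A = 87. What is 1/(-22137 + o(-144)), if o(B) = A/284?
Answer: -284/6286821 ≈ -4.5174e-5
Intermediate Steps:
o(B) = 87/284
1/(-22137 + o(-144)) = 1/(-22137 + 87/284) = 1/(-6286821/284) = -284/6286821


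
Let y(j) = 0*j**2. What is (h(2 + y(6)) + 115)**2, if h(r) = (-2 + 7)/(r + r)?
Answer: 216225/16 ≈ 13514.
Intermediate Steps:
y(j) = 0
h(r) = 5/(2*r) (h(r) = 5/((2*r)) = 5*(1/(2*r)) = 5/(2*r))
(h(2 + y(6)) + 115)**2 = (5/(2*(2 + 0)) + 115)**2 = ((5/2)/2 + 115)**2 = ((5/2)*(1/2) + 115)**2 = (5/4 + 115)**2 = (465/4)**2 = 216225/16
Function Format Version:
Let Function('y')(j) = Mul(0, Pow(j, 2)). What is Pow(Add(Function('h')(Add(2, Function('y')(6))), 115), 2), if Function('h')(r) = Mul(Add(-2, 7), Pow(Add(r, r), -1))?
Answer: Rational(216225, 16) ≈ 13514.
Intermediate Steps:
Function('y')(j) = 0
Function('h')(r) = Mul(Rational(5, 2), Pow(r, -1)) (Function('h')(r) = Mul(5, Pow(Mul(2, r), -1)) = Mul(5, Mul(Rational(1, 2), Pow(r, -1))) = Mul(Rational(5, 2), Pow(r, -1)))
Pow(Add(Function('h')(Add(2, Function('y')(6))), 115), 2) = Pow(Add(Mul(Rational(5, 2), Pow(Add(2, 0), -1)), 115), 2) = Pow(Add(Mul(Rational(5, 2), Pow(2, -1)), 115), 2) = Pow(Add(Mul(Rational(5, 2), Rational(1, 2)), 115), 2) = Pow(Add(Rational(5, 4), 115), 2) = Pow(Rational(465, 4), 2) = Rational(216225, 16)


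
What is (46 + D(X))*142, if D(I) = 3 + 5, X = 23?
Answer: 7668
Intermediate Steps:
D(I) = 8
(46 + D(X))*142 = (46 + 8)*142 = 54*142 = 7668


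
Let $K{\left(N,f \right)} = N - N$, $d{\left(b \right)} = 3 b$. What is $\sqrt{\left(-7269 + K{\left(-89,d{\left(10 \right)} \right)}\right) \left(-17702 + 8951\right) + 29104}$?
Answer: $\sqrt{63640123} \approx 7977.5$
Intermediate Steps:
$K{\left(N,f \right)} = 0$
$\sqrt{\left(-7269 + K{\left(-89,d{\left(10 \right)} \right)}\right) \left(-17702 + 8951\right) + 29104} = \sqrt{\left(-7269 + 0\right) \left(-17702 + 8951\right) + 29104} = \sqrt{\left(-7269\right) \left(-8751\right) + 29104} = \sqrt{63611019 + 29104} = \sqrt{63640123}$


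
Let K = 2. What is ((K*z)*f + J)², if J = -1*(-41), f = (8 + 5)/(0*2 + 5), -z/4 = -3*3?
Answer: 1301881/25 ≈ 52075.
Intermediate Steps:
z = 36 (z = -(-12)*3 = -4*(-9) = 36)
f = 13/5 (f = 13/(0 + 5) = 13/5 ≈ 2.6000)
J = 41
((K*z)*f + J)² = ((2*36)*(13/5) + 41)² = (72*(13/5) + 41)² = (936/5 + 41)² = (1141/5)² = 1301881/25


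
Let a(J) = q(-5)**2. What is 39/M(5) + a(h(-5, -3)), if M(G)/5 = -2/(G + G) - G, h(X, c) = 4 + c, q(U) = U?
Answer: 47/2 ≈ 23.500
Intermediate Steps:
a(J) = 25 (a(J) = (-5)**2 = 25)
M(G) = -5*G - 5/G (M(G) = 5*(-2/(G + G) - G) = 5*(-2/(2*G) - G) = 5*((1/(2*G))*(-2) - G) = 5*(-1/G - G) = 5*(-G - 1/G) = -5*G - 5/G)
39/M(5) + a(h(-5, -3)) = 39/(-5*5 - 5/5) + 25 = 39/(-25 - 5*1/5) + 25 = 39/(-25 - 1) + 25 = 39/(-26) + 25 = -1/26*39 + 25 = -3/2 + 25 = 47/2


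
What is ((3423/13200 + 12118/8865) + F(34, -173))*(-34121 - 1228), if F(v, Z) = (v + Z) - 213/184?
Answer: 292882327168553/59809200 ≈ 4.8969e+6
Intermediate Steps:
F(v, Z) = -213/184 + Z + v (F(v, Z) = (Z + v) - 213*1/184 = (Z + v) - 213/184 = -213/184 + Z + v)
((3423/13200 + 12118/8865) + F(34, -173))*(-34121 - 1228) = ((3423/13200 + 12118/8865) + (-213/184 - 173 + 34))*(-34121 - 1228) = ((3423*(1/13200) + 12118*(1/8865)) - 25789/184)*(-35349) = ((1141/4400 + 12118/8865) - 25789/184)*(-35349) = (12686833/7801200 - 25789/184)*(-35349) = -24856346191/179427600*(-35349) = 292882327168553/59809200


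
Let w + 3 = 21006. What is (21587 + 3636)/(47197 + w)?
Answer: 2293/6200 ≈ 0.36984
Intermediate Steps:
w = 21003 (w = -3 + 21006 = 21003)
(21587 + 3636)/(47197 + w) = (21587 + 3636)/(47197 + 21003) = 25223/68200 = 25223*(1/68200) = 2293/6200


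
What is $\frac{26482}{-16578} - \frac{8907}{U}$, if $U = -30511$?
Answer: $- \frac{330166028}{252905679} \approx -1.3055$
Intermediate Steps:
$\frac{26482}{-16578} - \frac{8907}{U} = \frac{26482}{-16578} - \frac{8907}{-30511} = 26482 \left(- \frac{1}{16578}\right) - - \frac{8907}{30511} = - \frac{13241}{8289} + \frac{8907}{30511} = - \frac{330166028}{252905679}$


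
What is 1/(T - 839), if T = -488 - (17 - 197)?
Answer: -1/1147 ≈ -0.00087184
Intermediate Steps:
T = -308 (T = -488 - 1*(-180) = -488 + 180 = -308)
1/(T - 839) = 1/(-308 - 839) = 1/(-1147) = -1/1147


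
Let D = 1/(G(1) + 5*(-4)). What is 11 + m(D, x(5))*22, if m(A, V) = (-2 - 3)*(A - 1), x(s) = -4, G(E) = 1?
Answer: 2409/19 ≈ 126.79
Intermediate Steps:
D = -1/19 (D = 1/(1 + 5*(-4)) = 1/(1 - 20) = 1/(-19) = -1/19 ≈ -0.052632)
m(A, V) = 5 - 5*A (m(A, V) = -5*(-1 + A) = 5 - 5*A)
11 + m(D, x(5))*22 = 11 + (5 - 5*(-1/19))*22 = 11 + (5 + 5/19)*22 = 11 + (100/19)*22 = 11 + 2200/19 = 2409/19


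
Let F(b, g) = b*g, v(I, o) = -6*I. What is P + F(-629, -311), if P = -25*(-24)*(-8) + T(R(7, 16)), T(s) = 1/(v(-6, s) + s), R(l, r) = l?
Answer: 8205218/43 ≈ 1.9082e+5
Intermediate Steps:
T(s) = 1/(36 + s) (T(s) = 1/(-6*(-6) + s) = 1/(36 + s))
P = -206399/43 (P = -25*(-24)*(-8) + 1/(36 + 7) = 600*(-8) + 1/43 = -4800 + 1/43 = -206399/43 ≈ -4800.0)
P + F(-629, -311) = -206399/43 - 629*(-311) = -206399/43 + 195619 = 8205218/43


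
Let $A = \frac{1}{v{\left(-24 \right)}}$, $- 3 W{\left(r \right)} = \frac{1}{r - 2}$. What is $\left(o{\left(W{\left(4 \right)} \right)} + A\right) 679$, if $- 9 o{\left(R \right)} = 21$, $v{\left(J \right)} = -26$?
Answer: $- \frac{125615}{78} \approx -1610.4$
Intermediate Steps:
$W{\left(r \right)} = - \frac{1}{3 \left(-2 + r\right)}$ ($W{\left(r \right)} = - \frac{1}{3 \left(r - 2\right)} = - \frac{1}{3 \left(-2 + r\right)}$)
$o{\left(R \right)} = - \frac{7}{3}$ ($o{\left(R \right)} = \left(- \frac{1}{9}\right) 21 = - \frac{7}{3}$)
$A = - \frac{1}{26}$ ($A = \frac{1}{-26} = - \frac{1}{26} \approx -0.038462$)
$\left(o{\left(W{\left(4 \right)} \right)} + A\right) 679 = \left(- \frac{7}{3} - \frac{1}{26}\right) 679 = \left(- \frac{185}{78}\right) 679 = - \frac{125615}{78}$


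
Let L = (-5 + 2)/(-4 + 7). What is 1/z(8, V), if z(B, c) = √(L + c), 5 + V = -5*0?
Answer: -I*√6/6 ≈ -0.40825*I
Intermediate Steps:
L = -1 (L = -3/3 = -3*⅓ = -1)
V = -5 (V = -5 - 5*0 = -5 + 0 = -5)
z(B, c) = √(-1 + c)
1/z(8, V) = 1/(√(-1 - 5)) = 1/(√(-6)) = 1/(I*√6) = -I*√6/6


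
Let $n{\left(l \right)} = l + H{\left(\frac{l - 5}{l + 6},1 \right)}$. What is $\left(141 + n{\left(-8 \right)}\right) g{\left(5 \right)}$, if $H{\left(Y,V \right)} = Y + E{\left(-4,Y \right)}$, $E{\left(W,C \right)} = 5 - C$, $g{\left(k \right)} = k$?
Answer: $690$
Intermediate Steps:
$H{\left(Y,V \right)} = 5$ ($H{\left(Y,V \right)} = Y - \left(-5 + Y\right) = 5$)
$n{\left(l \right)} = 5 + l$ ($n{\left(l \right)} = l + 5 = 5 + l$)
$\left(141 + n{\left(-8 \right)}\right) g{\left(5 \right)} = \left(141 + \left(5 - 8\right)\right) 5 = \left(141 - 3\right) 5 = 138 \cdot 5 = 690$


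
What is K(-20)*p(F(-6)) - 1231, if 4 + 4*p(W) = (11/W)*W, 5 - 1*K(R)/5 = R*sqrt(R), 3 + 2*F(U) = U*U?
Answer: -4749/4 + 350*I*sqrt(5) ≈ -1187.3 + 782.62*I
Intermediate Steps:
F(U) = -3/2 + U**2/2 (F(U) = -3/2 + (U*U)/2 = -3/2 + U**2/2)
K(R) = 25 - 5*R**(3/2) (K(R) = 25 - 5*R*sqrt(R) = 25 - 5*R**(3/2))
p(W) = 7/4 (p(W) = -1 + ((11/W)*W)/4 = -1 + (1/4)*11 = -1 + 11/4 = 7/4)
K(-20)*p(F(-6)) - 1231 = (25 - (-200)*I*sqrt(5))*(7/4) - 1231 = (25 + 200*I*sqrt(5))*(7/4) - 1231 = (175/4 + 350*I*sqrt(5)) - 1231 = -4749/4 + 350*I*sqrt(5)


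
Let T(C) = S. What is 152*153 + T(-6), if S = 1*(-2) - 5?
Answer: 23249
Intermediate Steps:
S = -7 (S = -2 - 5 = -7)
T(C) = -7
152*153 + T(-6) = 152*153 - 7 = 23256 - 7 = 23249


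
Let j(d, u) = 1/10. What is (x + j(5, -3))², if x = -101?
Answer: 1018081/100 ≈ 10181.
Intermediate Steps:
j(d, u) = ⅒
(x + j(5, -3))² = (-101 + ⅒)² = (-1009/10)² = 1018081/100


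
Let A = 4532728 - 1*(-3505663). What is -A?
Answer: -8038391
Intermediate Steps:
A = 8038391 (A = 4532728 + 3505663 = 8038391)
-A = -1*8038391 = -8038391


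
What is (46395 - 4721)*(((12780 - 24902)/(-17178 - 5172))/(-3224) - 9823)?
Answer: -7374318790491257/18014100 ≈ -4.0936e+8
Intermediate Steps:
(46395 - 4721)*(((12780 - 24902)/(-17178 - 5172))/(-3224) - 9823) = 41674*(-12122/(-22350)*(-1/3224) - 9823) = 41674*(-12122*(-1/22350)*(-1/3224) - 9823) = 41674*((6061/11175)*(-1/3224) - 9823) = 41674*(-6061/36028200 - 9823) = 41674*(-353905014661/36028200) = -7374318790491257/18014100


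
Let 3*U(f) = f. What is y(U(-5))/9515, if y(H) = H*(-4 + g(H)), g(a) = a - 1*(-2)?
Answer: 1/1557 ≈ 0.00064226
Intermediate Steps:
g(a) = 2 + a (g(a) = a + 2 = 2 + a)
U(f) = f/3
y(H) = H*(-2 + H) (y(H) = H*(-4 + (2 + H)) = H*(-2 + H))
y(U(-5))/9515 = (((⅓)*(-5))*(-2 + (⅓)*(-5)))/9515 = -5*(-2 - 5/3)/3*(1/9515) = -5/3*(-11/3)*(1/9515) = (55/9)*(1/9515) = 1/1557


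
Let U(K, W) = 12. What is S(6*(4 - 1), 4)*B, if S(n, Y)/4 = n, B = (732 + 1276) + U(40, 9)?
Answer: 145440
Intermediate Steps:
B = 2020 (B = (732 + 1276) + 12 = 2008 + 12 = 2020)
S(n, Y) = 4*n
S(6*(4 - 1), 4)*B = (4*(6*(4 - 1)))*2020 = (4*(6*3))*2020 = (4*18)*2020 = 72*2020 = 145440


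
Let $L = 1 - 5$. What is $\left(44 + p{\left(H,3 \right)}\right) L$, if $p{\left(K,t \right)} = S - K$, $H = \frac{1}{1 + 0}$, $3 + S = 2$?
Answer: $-168$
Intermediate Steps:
$L = -4$
$S = -1$ ($S = -3 + 2 = -1$)
$H = 1$ ($H = 1^{-1} = 1$)
$p{\left(K,t \right)} = -1 - K$
$\left(44 + p{\left(H,3 \right)}\right) L = \left(44 - 2\right) \left(-4\right) = 42 \left(-4\right) = -168$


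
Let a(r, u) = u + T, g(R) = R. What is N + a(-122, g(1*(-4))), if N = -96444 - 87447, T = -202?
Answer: -184097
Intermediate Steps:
a(r, u) = -202 + u (a(r, u) = u - 202 = -202 + u)
N = -183891
N + a(-122, g(1*(-4))) = -183891 + (-202 + 1*(-4)) = -183891 + (-202 - 4) = -183891 - 206 = -184097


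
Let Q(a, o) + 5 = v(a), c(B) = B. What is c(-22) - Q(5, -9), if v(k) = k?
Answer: -22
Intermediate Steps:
Q(a, o) = -5 + a
c(-22) - Q(5, -9) = -22 - (-5 + 5) = -22 - 1*0 = -22 + 0 = -22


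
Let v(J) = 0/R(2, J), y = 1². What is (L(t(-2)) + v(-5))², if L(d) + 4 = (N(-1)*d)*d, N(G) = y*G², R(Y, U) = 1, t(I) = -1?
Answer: 9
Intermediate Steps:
y = 1
v(J) = 0 (v(J) = 0/1 = 0*1 = 0)
N(G) = G² (N(G) = 1*G² = G²)
L(d) = -4 + d² (L(d) = -4 + ((-1)²*d)*d = -4 + (1*d)*d = -4 + d*d = -4 + d²)
(L(t(-2)) + v(-5))² = ((-4 + (-1)²) + 0)² = ((-4 + 1) + 0)² = (-3 + 0)² = (-3)² = 9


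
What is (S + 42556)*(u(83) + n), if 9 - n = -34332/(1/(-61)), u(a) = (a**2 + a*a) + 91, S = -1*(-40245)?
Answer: -172257047574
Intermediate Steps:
S = 40245
u(a) = 91 + 2*a**2 (u(a) = (a**2 + a**2) + 91 = 2*a**2 + 91 = 91 + 2*a**2)
n = -2094243 (n = 9 - (-34332)/(1/(-61)) = 9 - (-34332)/(-1/61) = 9 - (-34332)*(-61) = 9 - 1*2094252 = 9 - 2094252 = -2094243)
(S + 42556)*(u(83) + n) = (40245 + 42556)*((91 + 2*83**2) - 2094243) = 82801*((91 + 2*6889) - 2094243) = 82801*((91 + 13778) - 2094243) = 82801*(13869 - 2094243) = 82801*(-2080374) = -172257047574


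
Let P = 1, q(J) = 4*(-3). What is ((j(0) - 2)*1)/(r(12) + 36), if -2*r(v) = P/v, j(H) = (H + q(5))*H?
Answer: -48/863 ≈ -0.055620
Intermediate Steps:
q(J) = -12
j(H) = H*(-12 + H) (j(H) = (H - 12)*H = (-12 + H)*H = H*(-12 + H))
r(v) = -1/(2*v)
((j(0) - 2)*1)/(r(12) + 36) = ((0*(-12 + 0) - 2)*1)/(-1/2/12 + 36) = ((0*(-12) - 2)*1)/(-1/2*1/12 + 36) = ((0 - 2)*1)/(-1/24 + 36) = (-2*1)/(863/24) = -2*24/863 = -48/863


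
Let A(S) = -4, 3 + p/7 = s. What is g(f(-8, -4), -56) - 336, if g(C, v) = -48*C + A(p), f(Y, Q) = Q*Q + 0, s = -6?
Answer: -1108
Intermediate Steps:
p = -63 (p = -21 + 7*(-6) = -21 - 42 = -63)
f(Y, Q) = Q² (f(Y, Q) = Q² + 0 = Q²)
g(C, v) = -4 - 48*C (g(C, v) = -48*C - 4 = -4 - 48*C)
g(f(-8, -4), -56) - 336 = (-4 - 48*(-4)²) - 336 = (-4 - 48*16) - 336 = (-4 - 768) - 336 = -772 - 336 = -1108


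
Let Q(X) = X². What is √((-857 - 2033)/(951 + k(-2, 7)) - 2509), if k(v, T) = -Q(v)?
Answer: 23*I*√4258659/947 ≈ 50.12*I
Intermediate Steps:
k(v, T) = -v²
√((-857 - 2033)/(951 + k(-2, 7)) - 2509) = √((-857 - 2033)/(951 - 1*(-2)²) - 2509) = √(-2890/(951 - 1*4) - 2509) = √(-2890/(951 - 4) - 2509) = √(-2890/947 - 2509) = √(-2378913/947) = 23*I*√4258659/947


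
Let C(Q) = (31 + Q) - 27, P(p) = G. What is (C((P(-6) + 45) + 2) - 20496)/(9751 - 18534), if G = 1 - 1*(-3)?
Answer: 20441/8783 ≈ 2.3273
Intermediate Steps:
G = 4 (G = 1 + 3 = 4)
P(p) = 4
C(Q) = 4 + Q
(C((P(-6) + 45) + 2) - 20496)/(9751 - 18534) = ((4 + ((4 + 45) + 2)) - 20496)/(9751 - 18534) = ((4 + (49 + 2)) - 20496)/(-8783) = ((4 + 51) - 20496)*(-1/8783) = (55 - 20496)*(-1/8783) = -20441*(-1/8783) = 20441/8783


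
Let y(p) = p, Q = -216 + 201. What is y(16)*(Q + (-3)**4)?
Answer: 1056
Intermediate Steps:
Q = -15
y(16)*(Q + (-3)**4) = 16*(-15 + (-3)**4) = 16*(-15 + 81) = 16*66 = 1056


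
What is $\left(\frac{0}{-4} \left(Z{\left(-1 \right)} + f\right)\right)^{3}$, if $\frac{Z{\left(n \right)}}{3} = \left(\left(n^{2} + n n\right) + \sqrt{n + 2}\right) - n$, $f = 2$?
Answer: $0$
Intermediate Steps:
$Z{\left(n \right)} = - 3 n + 3 \sqrt{2 + n} + 6 n^{2}$ ($Z{\left(n \right)} = 3 \left(\left(\left(n^{2} + n n\right) + \sqrt{n + 2}\right) - n\right) = 3 \left(\left(\left(n^{2} + n^{2}\right) + \sqrt{2 + n}\right) - n\right) = 3 \left(\left(2 n^{2} + \sqrt{2 + n}\right) - n\right) = 3 \left(\left(\sqrt{2 + n} + 2 n^{2}\right) - n\right) = 3 \left(\sqrt{2 + n} - n + 2 n^{2}\right) = - 3 n + 3 \sqrt{2 + n} + 6 n^{2}$)
$\left(\frac{0}{-4} \left(Z{\left(-1 \right)} + f\right)\right)^{3} = \left(\frac{0}{-4} \left(\left(\left(-3\right) \left(-1\right) + 3 \sqrt{2 - 1} + 6 \left(-1\right)^{2}\right) + 2\right)\right)^{3} = \left(0 \left(- \frac{1}{4}\right) \left(\left(3 + 3 \sqrt{1} + 6 \cdot 1\right) + 2\right)\right)^{3} = \left(0 \left(\left(3 + 3 \cdot 1 + 6\right) + 2\right)\right)^{3} = \left(0 \left(\left(3 + 3 + 6\right) + 2\right)\right)^{3} = \left(0 \left(12 + 2\right)\right)^{3} = \left(0 \cdot 14\right)^{3} = 0^{3} = 0$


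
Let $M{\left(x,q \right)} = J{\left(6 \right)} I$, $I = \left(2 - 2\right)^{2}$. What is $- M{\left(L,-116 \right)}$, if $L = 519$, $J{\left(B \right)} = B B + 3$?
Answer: $0$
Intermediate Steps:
$J{\left(B \right)} = 3 + B^{2}$ ($J{\left(B \right)} = B^{2} + 3 = 3 + B^{2}$)
$I = 0$ ($I = 0^{2} = 0$)
$M{\left(x,q \right)} = 0$ ($M{\left(x,q \right)} = \left(3 + 6^{2}\right) 0 = \left(3 + 36\right) 0 = 39 \cdot 0 = 0$)
$- M{\left(L,-116 \right)} = \left(-1\right) 0 = 0$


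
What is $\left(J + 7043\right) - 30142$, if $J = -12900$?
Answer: $-35999$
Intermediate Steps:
$\left(J + 7043\right) - 30142 = \left(-12900 + 7043\right) - 30142 = -5857 - 30142 = -35999$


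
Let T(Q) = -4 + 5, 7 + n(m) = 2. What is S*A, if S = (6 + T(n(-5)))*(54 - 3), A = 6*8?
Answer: 17136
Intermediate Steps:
n(m) = -5 (n(m) = -7 + 2 = -5)
T(Q) = 1
A = 48
S = 357 (S = (6 + 1)*(54 - 3) = 7*51 = 357)
S*A = 357*48 = 17136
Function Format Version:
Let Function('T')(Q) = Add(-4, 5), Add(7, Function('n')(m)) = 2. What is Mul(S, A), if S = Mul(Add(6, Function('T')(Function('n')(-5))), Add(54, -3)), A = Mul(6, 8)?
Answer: 17136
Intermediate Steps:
Function('n')(m) = -5 (Function('n')(m) = Add(-7, 2) = -5)
Function('T')(Q) = 1
A = 48
S = 357 (S = Mul(Add(6, 1), Add(54, -3)) = Mul(7, 51) = 357)
Mul(S, A) = Mul(357, 48) = 17136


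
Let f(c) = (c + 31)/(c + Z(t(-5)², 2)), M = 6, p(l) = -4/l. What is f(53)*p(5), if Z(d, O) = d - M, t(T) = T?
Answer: -14/15 ≈ -0.93333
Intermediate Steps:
Z(d, O) = -6 + d (Z(d, O) = d - 1*6 = d - 6 = -6 + d)
f(c) = (31 + c)/(19 + c) (f(c) = (c + 31)/(c + (-6 + (-5)²)) = (31 + c)/(c + (-6 + 25)) = (31 + c)/(c + 19) = (31 + c)/(19 + c))
f(53)*p(5) = ((31 + 53)/(19 + 53))*(-4/5) = (84/72)*(-4*⅕) = ((1/72)*84)*(-⅘) = (7/6)*(-⅘) = -14/15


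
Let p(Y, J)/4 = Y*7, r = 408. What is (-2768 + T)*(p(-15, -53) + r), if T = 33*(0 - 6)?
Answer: 35592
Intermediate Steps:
p(Y, J) = 28*Y (p(Y, J) = 4*(Y*7) = 4*(7*Y) = 28*Y)
T = -198 (T = 33*(-6) = -198)
(-2768 + T)*(p(-15, -53) + r) = (-2768 - 198)*(28*(-15) + 408) = -2966*(-420 + 408) = -2966*(-12) = 35592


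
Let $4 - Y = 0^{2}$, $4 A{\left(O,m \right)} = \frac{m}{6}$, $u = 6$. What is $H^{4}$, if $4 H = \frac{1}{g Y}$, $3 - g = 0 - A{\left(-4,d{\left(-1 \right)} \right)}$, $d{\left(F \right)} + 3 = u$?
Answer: $\frac{1}{6250000} \approx 1.6 \cdot 10^{-7}$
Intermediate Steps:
$d{\left(F \right)} = 3$ ($d{\left(F \right)} = -3 + 6 = 3$)
$A{\left(O,m \right)} = \frac{m}{24}$ ($A{\left(O,m \right)} = \frac{m \frac{1}{6}}{4} = \frac{\frac{1}{6} m}{4} = \frac{m}{24}$)
$Y = 4$ ($Y = 4 - 0^{2} = 4 - 0 = 4 + 0 = 4$)
$g = \frac{25}{8}$ ($g = 3 - \left(0 - \frac{1}{24} \cdot 3\right) = 3 - \left(0 - \frac{1}{8}\right) = 3 - - \frac{1}{8} = 3 + \frac{1}{8} = \frac{25}{8} \approx 3.125$)
$H = \frac{1}{50}$ ($H = \frac{1}{4 \cdot \frac{25}{8} \cdot 4} = \frac{1}{4 \cdot \frac{25}{2}} = \frac{1}{4} \cdot \frac{2}{25} = \frac{1}{50} \approx 0.02$)
$H^{4} = \left(\frac{1}{50}\right)^{4} = \frac{1}{6250000}$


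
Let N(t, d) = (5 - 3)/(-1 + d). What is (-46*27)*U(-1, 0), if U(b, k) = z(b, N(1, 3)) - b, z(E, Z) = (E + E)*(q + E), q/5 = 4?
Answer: 45954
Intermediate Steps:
q = 20 (q = 5*4 = 20)
N(t, d) = 2/(-1 + d)
z(E, Z) = 2*E*(20 + E) (z(E, Z) = (E + E)*(20 + E) = (2*E)*(20 + E) = 2*E*(20 + E))
U(b, k) = -b + 2*b*(20 + b) (U(b, k) = 2*b*(20 + b) - b = -b + 2*b*(20 + b))
(-46*27)*U(-1, 0) = (-46*27)*(-(39 + 2*(-1))) = -(-1242)*(39 - 2) = -(-1242)*37 = -1242*(-37) = 45954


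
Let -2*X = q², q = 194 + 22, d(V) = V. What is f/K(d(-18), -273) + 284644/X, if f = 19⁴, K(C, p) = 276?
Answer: 61699303/134136 ≈ 459.98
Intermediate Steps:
q = 216
X = -23328 (X = -½*216² = -½*46656 = -23328)
f = 130321
f/K(d(-18), -273) + 284644/X = 130321/276 + 284644/(-23328) = 130321*(1/276) + 284644*(-1/23328) = 130321/276 - 71161/5832 = 61699303/134136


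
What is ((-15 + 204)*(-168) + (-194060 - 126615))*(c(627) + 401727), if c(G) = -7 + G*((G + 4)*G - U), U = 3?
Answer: -87565506005626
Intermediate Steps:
c(G) = -7 + G*(-3 + G*(4 + G)) (c(G) = -7 + G*((G + 4)*G - 1*3) = -7 + G*((4 + G)*G - 3) = -7 + G*(G*(4 + G) - 3) = -7 + G*(-3 + G*(4 + G)))
((-15 + 204)*(-168) + (-194060 - 126615))*(c(627) + 401727) = ((-15 + 204)*(-168) + (-194060 - 126615))*((-7 + 627³ - 3*627 + 4*627²) + 401727) = (189*(-168) - 320675)*((-7 + 246491883 - 1881 + 4*393129) + 401727) = (-31752 - 320675)*((-7 + 246491883 - 1881 + 1572516) + 401727) = -352427*(248062511 + 401727) = -352427*248464238 = -87565506005626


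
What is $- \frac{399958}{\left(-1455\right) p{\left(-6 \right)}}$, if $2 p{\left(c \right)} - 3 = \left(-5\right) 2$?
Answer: $- \frac{799916}{10185} \approx -78.539$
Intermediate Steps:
$p{\left(c \right)} = - \frac{7}{2}$ ($p{\left(c \right)} = \frac{3}{2} + \frac{\left(-5\right) 2}{2} = \frac{3}{2} + \frac{1}{2} \left(-10\right) = \frac{3}{2} - 5 = - \frac{7}{2}$)
$- \frac{399958}{\left(-1455\right) p{\left(-6 \right)}} = - \frac{399958}{\left(-1455\right) \left(- \frac{7}{2}\right)} = - \frac{399958}{\frac{10185}{2}} = \left(-399958\right) \frac{2}{10185} = - \frac{799916}{10185}$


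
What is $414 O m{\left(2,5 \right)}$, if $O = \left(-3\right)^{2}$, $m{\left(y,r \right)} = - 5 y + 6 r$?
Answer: $74520$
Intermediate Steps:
$O = 9$
$414 O m{\left(2,5 \right)} = 414 \cdot 9 \left(\left(-5\right) 2 + 6 \cdot 5\right) = 414 \cdot 9 \left(-10 + 30\right) = 414 \cdot 9 \cdot 20 = 414 \cdot 180 = 74520$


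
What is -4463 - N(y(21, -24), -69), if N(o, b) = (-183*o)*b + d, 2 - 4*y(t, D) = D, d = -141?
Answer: -172795/2 ≈ -86398.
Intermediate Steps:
y(t, D) = ½ - D/4
N(o, b) = -141 - 183*b*o (N(o, b) = (-183*o)*b - 141 = -183*b*o - 141 = -141 - 183*b*o)
-4463 - N(y(21, -24), -69) = -4463 - (-141 - 183*(-69)*(½ - ¼*(-24))) = -4463 - (-141 - 183*(-69)*(½ + 6)) = -4463 - (-141 - 183*(-69)*13/2) = -4463 - (-141 + 164151/2) = -4463 - 1*163869/2 = -4463 - 163869/2 = -172795/2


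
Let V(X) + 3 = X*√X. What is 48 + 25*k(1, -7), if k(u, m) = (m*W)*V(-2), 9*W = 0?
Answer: 48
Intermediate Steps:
V(X) = -3 + X^(3/2) (V(X) = -3 + X*√X = -3 + X^(3/2))
W = 0 (W = (⅑)*0 = 0)
k(u, m) = 0 (k(u, m) = (m*0)*(-3 + (-2)^(3/2)) = 0*(-3 - 2*I*√2) = 0)
48 + 25*k(1, -7) = 48 + 25*0 = 48 + 0 = 48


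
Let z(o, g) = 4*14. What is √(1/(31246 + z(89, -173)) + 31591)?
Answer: √3439260237874/10434 ≈ 177.74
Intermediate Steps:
z(o, g) = 56
√(1/(31246 + z(89, -173)) + 31591) = √(1/(31246 + 56) + 31591) = √(1/31302 + 31591) = √(988861483/31302) = √3439260237874/10434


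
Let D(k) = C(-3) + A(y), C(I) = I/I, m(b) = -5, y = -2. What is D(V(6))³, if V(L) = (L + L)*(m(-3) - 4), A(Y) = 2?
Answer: 27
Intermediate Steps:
C(I) = 1
V(L) = -18*L (V(L) = (L + L)*(-5 - 4) = (2*L)*(-9) = -18*L)
D(k) = 3 (D(k) = 1 + 2 = 3)
D(V(6))³ = 3³ = 27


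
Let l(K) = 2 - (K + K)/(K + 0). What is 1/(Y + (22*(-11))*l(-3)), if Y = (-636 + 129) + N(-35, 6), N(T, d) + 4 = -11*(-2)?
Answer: -1/489 ≈ -0.0020450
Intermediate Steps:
N(T, d) = 18 (N(T, d) = -4 - 11*(-2) = -4 + 22 = 18)
l(K) = 0 (l(K) = 2 - 2*K/K = 2 - 1*2 = 2 - 2 = 0)
Y = -489 (Y = (-636 + 129) + 18 = -507 + 18 = -489)
1/(Y + (22*(-11))*l(-3)) = 1/(-489 + (22*(-11))*0) = 1/(-489 - 242*0) = 1/(-489 + 0) = 1/(-489) = -1/489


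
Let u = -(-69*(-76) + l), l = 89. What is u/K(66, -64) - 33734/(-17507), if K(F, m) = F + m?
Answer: -93297363/35014 ≈ -2664.6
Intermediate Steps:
u = -5333 (u = -(-69*(-76) + 89) = -(5244 + 89) = -1*5333 = -5333)
u/K(66, -64) - 33734/(-17507) = -5333/(66 - 64) - 33734/(-17507) = -5333/2 - 33734*(-1/17507) = -5333*1/2 + 33734/17507 = -5333/2 + 33734/17507 = -93297363/35014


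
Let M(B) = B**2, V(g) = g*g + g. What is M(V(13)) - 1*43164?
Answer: -10040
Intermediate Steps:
V(g) = g + g**2 (V(g) = g**2 + g = g + g**2)
M(V(13)) - 1*43164 = (13*(1 + 13))**2 - 1*43164 = (13*14)**2 - 43164 = 182**2 - 43164 = 33124 - 43164 = -10040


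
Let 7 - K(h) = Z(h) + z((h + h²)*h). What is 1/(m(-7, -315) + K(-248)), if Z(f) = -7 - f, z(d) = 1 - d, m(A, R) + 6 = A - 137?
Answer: -1/15191873 ≈ -6.5825e-8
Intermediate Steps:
m(A, R) = -143 + A (m(A, R) = -6 + (A - 137) = -6 + (-137 + A) = -143 + A)
K(h) = 13 + h + h*(h + h²) (K(h) = 7 - ((-7 - h) + (1 - (h + h²)*h)) = 7 - ((-7 - h) + (1 - h*(h + h²))) = 7 - (-6 - h - h*(h + h²)) = 7 + (6 + h + h*(h + h²)) = 13 + h + h*(h + h²))
1/(m(-7, -315) + K(-248)) = 1/((-143 - 7) + (13 - 248 + (-248)²*(1 - 248))) = 1/(-150 + (13 - 248 + 61504*(-247))) = 1/(-150 + (13 - 248 - 15191488)) = 1/(-150 - 15191723) = 1/(-15191873) = -1/15191873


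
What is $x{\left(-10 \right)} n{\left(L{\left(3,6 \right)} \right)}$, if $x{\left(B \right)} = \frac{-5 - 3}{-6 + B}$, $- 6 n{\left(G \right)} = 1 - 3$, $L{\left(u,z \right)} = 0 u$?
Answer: $\frac{1}{6} \approx 0.16667$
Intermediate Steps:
$L{\left(u,z \right)} = 0$
$n{\left(G \right)} = \frac{1}{3}$ ($n{\left(G \right)} = - \frac{1 - 3}{6} = \left(- \frac{1}{6}\right) \left(-2\right) = \frac{1}{3}$)
$x{\left(B \right)} = - \frac{8}{-6 + B}$
$x{\left(-10 \right)} n{\left(L{\left(3,6 \right)} \right)} = - \frac{8}{-6 - 10} \cdot \frac{1}{3} = - \frac{8}{-16} \cdot \frac{1}{3} = \left(-8\right) \left(- \frac{1}{16}\right) \frac{1}{3} = \frac{1}{2} \cdot \frac{1}{3} = \frac{1}{6}$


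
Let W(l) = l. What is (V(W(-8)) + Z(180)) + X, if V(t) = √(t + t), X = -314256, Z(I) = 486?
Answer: -313770 + 4*I ≈ -3.1377e+5 + 4.0*I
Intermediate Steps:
V(t) = √2*√t (V(t) = √(2*t) = √2*√t)
(V(W(-8)) + Z(180)) + X = (√2*√(-8) + 486) - 314256 = (√2*(2*I*√2) + 486) - 314256 = (4*I + 486) - 314256 = (486 + 4*I) - 314256 = -313770 + 4*I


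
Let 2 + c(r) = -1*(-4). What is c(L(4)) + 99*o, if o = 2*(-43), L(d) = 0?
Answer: -8512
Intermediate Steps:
o = -86
c(r) = 2 (c(r) = -2 - 1*(-4) = -2 + 4 = 2)
c(L(4)) + 99*o = 2 + 99*(-86) = 2 - 8514 = -8512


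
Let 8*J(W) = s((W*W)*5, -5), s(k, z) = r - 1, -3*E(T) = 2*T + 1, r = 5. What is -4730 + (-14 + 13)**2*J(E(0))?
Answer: -9459/2 ≈ -4729.5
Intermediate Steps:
E(T) = -1/3 - 2*T/3 (E(T) = -(2*T + 1)/3 = -(1 + 2*T)/3 = -1/3 - 2*T/3)
s(k, z) = 4 (s(k, z) = 5 - 1 = 4)
J(W) = 1/2 (J(W) = (1/8)*4 = 1/2)
-4730 + (-14 + 13)**2*J(E(0)) = -4730 + (-14 + 13)**2*(1/2) = -4730 + (-1)**2*(1/2) = -4730 + 1*(1/2) = -4730 + 1/2 = -9459/2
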